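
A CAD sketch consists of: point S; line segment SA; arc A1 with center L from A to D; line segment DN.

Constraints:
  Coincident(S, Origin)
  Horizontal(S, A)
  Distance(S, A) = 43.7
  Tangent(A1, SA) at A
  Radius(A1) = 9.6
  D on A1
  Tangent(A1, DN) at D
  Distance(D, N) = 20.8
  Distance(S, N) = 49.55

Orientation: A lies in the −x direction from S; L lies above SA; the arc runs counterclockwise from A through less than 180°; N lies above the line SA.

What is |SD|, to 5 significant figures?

36.083

Checks: |SA| = 43.70 ✓; |LD| = 9.600 ✓; ∠(LD, DN) = 90.00° ✓; |DN| = 20.80 ✓; |SN| = 49.55 ✓.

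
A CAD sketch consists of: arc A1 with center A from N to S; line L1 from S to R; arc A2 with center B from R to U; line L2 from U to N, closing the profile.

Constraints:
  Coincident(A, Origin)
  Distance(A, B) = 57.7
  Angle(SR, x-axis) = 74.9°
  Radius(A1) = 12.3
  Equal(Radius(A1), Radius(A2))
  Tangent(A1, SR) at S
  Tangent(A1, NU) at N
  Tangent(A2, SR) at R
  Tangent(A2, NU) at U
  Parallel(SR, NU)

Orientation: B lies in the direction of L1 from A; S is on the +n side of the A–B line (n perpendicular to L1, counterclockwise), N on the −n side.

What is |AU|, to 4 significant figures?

59.00

The slot axis is L1's direction at 74.9°, so u = (cos 74.9°, sin 74.9°) = (0.2605, 0.9655) and n = (−sin 74.9°, cos 74.9°) = (-0.9655, 0.2605). A is at the origin and B lies 57.7 along u from A, so B = 57.7·u = (15.03, 55.71). Tangency of A1 to both parallel lines with radius 12.3 puts S and N at A ± 12.3·n: S = (-11.88, 3.204), N = (11.88, -3.204). Equal radii place R and U the same way about B: R = B + 12.3·n = (3.156, 58.91), U = B − 12.3·n = (26.91, 52.50). Then |AU| = |U − A| = 59.00.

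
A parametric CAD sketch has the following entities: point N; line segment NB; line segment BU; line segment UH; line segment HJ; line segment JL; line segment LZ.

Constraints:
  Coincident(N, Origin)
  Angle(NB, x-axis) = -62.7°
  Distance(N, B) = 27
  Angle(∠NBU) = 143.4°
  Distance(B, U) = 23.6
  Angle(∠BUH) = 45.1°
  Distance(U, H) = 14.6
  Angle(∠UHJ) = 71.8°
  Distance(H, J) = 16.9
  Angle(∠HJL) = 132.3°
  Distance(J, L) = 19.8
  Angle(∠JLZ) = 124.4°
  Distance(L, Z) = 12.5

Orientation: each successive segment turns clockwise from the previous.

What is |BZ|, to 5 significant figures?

36.080

N is at the origin; NB runs at -62.7° with length 27.0, so B = (12.384, -23.993). ∠NBU = 143.4° gives BU at -99.300° from the x-axis; with |BU| = 23.6, U = (8.5697, -47.282). ∠BUH = 45.1° gives UH at 125.80° from the x-axis; with |UH| = 14.6, H = (0.029306, -35.441). ∠UHJ = 71.8° gives HJ at 17.600° from the x-axis; with |HJ| = 16.9, J = (16.138, -30.331). ∠HJL = 132.3° gives JL at -30.100° from the x-axis; with |JL| = 19.8, L = (33.268, -40.261). ∠JLZ = 124.4° gives LZ at -85.700° from the x-axis; with |LZ| = 12.5, Z = (34.205, -52.726). Then |BZ| = |Z − B| = 36.080.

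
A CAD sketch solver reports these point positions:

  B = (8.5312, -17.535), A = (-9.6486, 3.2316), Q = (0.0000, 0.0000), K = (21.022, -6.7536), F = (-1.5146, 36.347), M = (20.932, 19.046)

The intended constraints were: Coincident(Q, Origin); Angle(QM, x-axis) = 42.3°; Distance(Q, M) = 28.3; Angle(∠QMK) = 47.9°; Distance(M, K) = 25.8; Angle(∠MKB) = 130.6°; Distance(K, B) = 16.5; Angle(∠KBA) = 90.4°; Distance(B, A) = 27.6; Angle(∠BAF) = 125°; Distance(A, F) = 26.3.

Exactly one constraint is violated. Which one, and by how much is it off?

Distance(A, F) = 26.3 — off by 7.80.

Q = (0.00, 0.00) ✓; QM at 42.30° ✓; |QM| = 28.30 ✓; ∠QMK = 47.90° ✓; |MK| = 25.80 ✓; ∠MKB = 130.6° ✓; |KB| = 16.50 ✓; ∠KBA = 90.40° ✓; |BA| = 27.60 ✓; ∠BAF = 125.0° ✓; |AF| = 34.10 ✗.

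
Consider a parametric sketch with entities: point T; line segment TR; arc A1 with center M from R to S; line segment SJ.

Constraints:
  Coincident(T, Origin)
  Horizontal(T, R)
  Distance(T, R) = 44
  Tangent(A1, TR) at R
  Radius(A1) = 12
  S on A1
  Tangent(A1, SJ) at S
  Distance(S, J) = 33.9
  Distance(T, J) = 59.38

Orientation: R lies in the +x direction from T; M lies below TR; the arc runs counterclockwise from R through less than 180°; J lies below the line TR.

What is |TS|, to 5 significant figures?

34.789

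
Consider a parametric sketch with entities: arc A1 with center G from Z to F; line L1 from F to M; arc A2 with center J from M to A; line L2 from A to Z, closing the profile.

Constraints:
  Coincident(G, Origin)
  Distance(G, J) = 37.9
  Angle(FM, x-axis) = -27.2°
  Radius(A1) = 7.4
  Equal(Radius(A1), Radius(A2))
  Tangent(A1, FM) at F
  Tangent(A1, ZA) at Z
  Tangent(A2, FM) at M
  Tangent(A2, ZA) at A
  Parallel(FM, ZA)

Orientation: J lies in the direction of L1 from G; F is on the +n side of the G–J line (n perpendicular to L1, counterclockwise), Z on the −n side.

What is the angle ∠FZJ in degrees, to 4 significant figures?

78.95°

G is at the origin and J lies 37.9 along u from G, so J = 37.9·u = (33.71, -17.32). Tangency of A1 to both parallel lines with radius 7.4 puts F and Z at G ± 7.4·n: F = (3.383, 6.582), Z = (-3.383, -6.582). Then cos ∠FZJ = ZF·ZJ / (|ZF||ZJ|), giving 78.95°.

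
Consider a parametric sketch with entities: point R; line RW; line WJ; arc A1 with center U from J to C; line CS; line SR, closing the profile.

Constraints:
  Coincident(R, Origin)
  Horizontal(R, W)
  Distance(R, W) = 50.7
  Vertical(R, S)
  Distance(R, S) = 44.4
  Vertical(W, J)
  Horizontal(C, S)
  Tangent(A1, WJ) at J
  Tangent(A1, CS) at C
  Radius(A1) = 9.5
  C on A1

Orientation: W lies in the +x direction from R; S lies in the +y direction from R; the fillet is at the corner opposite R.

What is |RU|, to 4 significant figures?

53.99

R is at the origin; R and W share the same y with |RW| = 50.7 and W on the +x side, so W = (50.70, 0.000). R and S share the same x with |RS| = 44.4 and S on the +y side, so S = (0.000, 44.40). The virtual corner opposite R is at (50.70, 44.40). Since A1 is tangent to WJ there, UJ ⟂ WJ and tangency of A1 to CS means the radius UC is perpendicular to CS, with radius 9.5, so the center U sits 9.5 in from both sides at U = (41.20, 34.90). Then |RU| = |U − R| = 53.99.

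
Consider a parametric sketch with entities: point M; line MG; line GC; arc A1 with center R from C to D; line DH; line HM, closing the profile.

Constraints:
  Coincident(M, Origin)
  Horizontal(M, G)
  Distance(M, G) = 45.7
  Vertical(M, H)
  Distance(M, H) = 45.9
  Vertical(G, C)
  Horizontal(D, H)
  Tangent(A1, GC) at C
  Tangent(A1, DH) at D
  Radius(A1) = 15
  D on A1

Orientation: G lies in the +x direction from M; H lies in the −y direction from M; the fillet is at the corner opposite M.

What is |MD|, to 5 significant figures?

55.220

M is at the origin; M and G share the same y with |MG| = 45.7 and G on the +x side, so G = (45.700, 0.0000). MH is vertical with |MH| = 45.9 and H on the −y side, so H = (0.0000, -45.900). The virtual corner opposite M is at (45.700, -45.900). The tangent condition forces RC to be normal to GC and tangency of A1 to DH means the radius RD is perpendicular to DH, with radius 15.0, so the center R sits 15.0 in from both sides at R = (30.700, -30.900). That places the tangent points at C = (45.700, -30.900) on GC and D = (30.700, -45.900) on DH. Then |MD| = |D − M| = 55.220.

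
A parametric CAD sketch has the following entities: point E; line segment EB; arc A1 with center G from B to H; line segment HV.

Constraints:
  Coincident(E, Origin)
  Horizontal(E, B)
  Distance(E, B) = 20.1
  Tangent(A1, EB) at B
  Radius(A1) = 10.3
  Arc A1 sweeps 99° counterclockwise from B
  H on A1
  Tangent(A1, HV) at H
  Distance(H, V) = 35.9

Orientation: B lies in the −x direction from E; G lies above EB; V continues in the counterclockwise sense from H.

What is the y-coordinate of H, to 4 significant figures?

11.91

E is at the origin; EB is horizontal with |EB| = 20.1 and B on the −x side, so B = (-20.10, 0.000). Since A1 is tangent to EB there, GB ⟂ EB, so G = B + (0, 10.3) = (-20.10, 10.30). On A1, B sits at bearing -90° from G; a 99° counterclockwise sweep puts H at bearing 9°, so H = G + 10.3·(cos 9°, sin 9°) = (-9.927, 11.91). So H.y = 11.91.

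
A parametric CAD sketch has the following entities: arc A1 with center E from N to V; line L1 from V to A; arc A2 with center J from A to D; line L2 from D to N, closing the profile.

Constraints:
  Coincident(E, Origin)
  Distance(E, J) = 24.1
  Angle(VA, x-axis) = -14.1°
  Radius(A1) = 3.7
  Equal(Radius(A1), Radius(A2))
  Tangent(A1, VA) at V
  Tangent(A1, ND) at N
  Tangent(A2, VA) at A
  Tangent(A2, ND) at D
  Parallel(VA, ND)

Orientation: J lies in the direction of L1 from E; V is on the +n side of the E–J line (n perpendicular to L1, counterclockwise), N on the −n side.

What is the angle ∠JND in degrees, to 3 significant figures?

8.73°

Tangency of A1 to both parallel lines with radius 3.7 puts V and N at E ± 3.7·n: V = (0.901, 3.59), N = (-0.901, -3.59). Equal radii place A and D the same way about J: A = J + 3.7·n = (24.3, -2.28), D = J − 3.7·n = (22.5, -9.46). Then cos ∠JND = NJ·ND / (|NJ||ND|), giving 8.73°.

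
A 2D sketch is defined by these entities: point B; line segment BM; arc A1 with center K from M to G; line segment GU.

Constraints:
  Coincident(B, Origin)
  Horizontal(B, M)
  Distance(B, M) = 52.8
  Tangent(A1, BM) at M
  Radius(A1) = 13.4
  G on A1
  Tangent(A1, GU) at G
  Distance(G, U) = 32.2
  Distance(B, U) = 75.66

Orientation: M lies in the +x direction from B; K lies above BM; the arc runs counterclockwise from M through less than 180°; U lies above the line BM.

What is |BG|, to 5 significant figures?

67.871

Checks: |KG| = 13.40 ✓; ∠(KG, GU) = 90.00° ✓; |GU| = 32.20 ✓; |BU| = 75.66 ✓.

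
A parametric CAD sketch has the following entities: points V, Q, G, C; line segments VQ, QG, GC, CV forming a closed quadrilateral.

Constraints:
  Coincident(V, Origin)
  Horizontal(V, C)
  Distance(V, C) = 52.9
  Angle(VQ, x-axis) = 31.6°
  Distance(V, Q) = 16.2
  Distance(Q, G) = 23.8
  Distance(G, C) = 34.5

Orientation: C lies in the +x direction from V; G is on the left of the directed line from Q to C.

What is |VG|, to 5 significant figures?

39.658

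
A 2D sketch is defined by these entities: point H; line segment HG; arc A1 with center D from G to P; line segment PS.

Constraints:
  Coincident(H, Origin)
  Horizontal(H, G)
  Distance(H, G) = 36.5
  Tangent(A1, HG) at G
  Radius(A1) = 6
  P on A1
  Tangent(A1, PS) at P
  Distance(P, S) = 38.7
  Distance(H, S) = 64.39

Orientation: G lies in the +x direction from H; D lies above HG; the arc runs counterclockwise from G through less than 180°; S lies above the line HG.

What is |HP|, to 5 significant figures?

42.774

H is at the origin; HG is horizontal with |HG| = 36.5 and G on the +x side, so G = (36.500, 0.0000). A1 meets HG tangentially, so DG is at right angles to HG, so D = G + (0, 6) = (36.500, 6.0000). Since DP ⟂ PS (tangency), |DS| = √(6.0² + 38.7²) = 39.162 regardless of where P sits on A1. So S lies on both circle(H, 64.39) and circle(D, 39.162); the above-HG intersection is S = (47.358, 43.627). P is the foot of the tangent from S: P = (42.452, 5.2394).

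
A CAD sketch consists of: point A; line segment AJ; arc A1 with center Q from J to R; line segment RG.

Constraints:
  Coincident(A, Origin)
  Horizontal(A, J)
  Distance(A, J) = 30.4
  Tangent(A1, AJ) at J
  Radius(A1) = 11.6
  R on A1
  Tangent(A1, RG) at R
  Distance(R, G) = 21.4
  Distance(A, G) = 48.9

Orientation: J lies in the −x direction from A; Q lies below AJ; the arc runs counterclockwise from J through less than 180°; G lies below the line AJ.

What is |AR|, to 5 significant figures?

44.137

Checks: |QJ| = 11.60 ✓; |QR| = 11.60 ✓; ∠(QR, RG) = 90.00° ✓; |RG| = 21.40 ✓; |AG| = 48.90 ✓.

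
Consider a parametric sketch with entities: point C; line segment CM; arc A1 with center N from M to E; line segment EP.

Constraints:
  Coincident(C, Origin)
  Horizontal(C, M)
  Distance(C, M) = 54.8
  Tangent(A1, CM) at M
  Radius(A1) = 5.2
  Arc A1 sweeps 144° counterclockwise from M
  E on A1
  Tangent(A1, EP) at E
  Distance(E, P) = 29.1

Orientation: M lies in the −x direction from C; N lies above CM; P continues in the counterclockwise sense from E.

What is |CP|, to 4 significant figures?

79.82

C is at the origin; C and M share the same y with |CM| = 54.8 and M on the −x side, so M = (-54.80, 0.000). Since A1 is tangent to CM there, NM ⟂ CM, so N = M + (0, 5.2) = (-54.80, 5.200). On A1, M sits at bearing -90° from N; a 144° counterclockwise sweep puts E at bearing 54°, so E = N + 5.2·(cos 54°, sin 54°) = (-51.74, 9.407). Tangency of A1 to EP means the radius NE is perpendicular to EP, so EP runs along (−sin 54°, cos 54°); with |EP| = 29.1, P = (-75.29, 26.51). Then |CP| = |P − C| = 79.82.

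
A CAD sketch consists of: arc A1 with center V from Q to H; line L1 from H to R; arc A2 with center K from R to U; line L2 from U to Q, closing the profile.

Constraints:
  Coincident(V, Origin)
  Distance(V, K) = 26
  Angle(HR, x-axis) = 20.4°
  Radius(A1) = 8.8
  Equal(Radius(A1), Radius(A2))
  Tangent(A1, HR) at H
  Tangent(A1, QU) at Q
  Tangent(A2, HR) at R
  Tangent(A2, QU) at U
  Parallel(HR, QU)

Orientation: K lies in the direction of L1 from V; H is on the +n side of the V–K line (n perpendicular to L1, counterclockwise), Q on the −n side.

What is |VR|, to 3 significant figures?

27.4

The slot axis is L1's direction at 20.4°, so u = (cos 20.4°, sin 20.4°) = (0.937, 0.349) and n = (−sin 20.4°, cos 20.4°) = (-0.349, 0.937). V is at the origin and K lies 26.0 along u from V, so K = 26.0·u = (24.4, 9.06). Tangency of A1 to both parallel lines with radius 8.8 puts H and Q at V ± 8.8·n: H = (-3.07, 8.25), Q = (3.07, -8.25). Equal radii place R and U the same way about K: R = K + 8.8·n = (21.3, 17.3), U = K − 8.8·n = (27.4, 0.815). Then |VR| = |R − V| = 27.4.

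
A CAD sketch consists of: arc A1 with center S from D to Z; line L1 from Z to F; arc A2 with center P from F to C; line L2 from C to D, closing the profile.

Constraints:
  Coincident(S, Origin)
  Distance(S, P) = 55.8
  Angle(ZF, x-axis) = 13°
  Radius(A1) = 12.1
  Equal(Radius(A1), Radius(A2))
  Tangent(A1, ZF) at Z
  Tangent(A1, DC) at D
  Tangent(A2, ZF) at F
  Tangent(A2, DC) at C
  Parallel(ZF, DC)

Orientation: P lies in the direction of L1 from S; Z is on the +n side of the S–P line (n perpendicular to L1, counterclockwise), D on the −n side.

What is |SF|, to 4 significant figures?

57.10

The slot axis is L1's direction at 13.0°, so u = (cos 13.0°, sin 13.0°) = (0.9744, 0.2250) and n = (−sin 13.0°, cos 13.0°) = (-0.2250, 0.9744). S is at the origin and P lies 55.8 along u from S, so P = 55.8·u = (54.37, 12.55). Tangency of A1 to both parallel lines with radius 12.1 puts Z and D at S ± 12.1·n: Z = (-2.722, 11.79), D = (2.722, -11.79). Equal radii place F and C the same way about P: F = P + 12.1·n = (51.65, 24.34), C = P − 12.1·n = (57.09, 0.7624). Then |SF| = |F − S| = 57.10.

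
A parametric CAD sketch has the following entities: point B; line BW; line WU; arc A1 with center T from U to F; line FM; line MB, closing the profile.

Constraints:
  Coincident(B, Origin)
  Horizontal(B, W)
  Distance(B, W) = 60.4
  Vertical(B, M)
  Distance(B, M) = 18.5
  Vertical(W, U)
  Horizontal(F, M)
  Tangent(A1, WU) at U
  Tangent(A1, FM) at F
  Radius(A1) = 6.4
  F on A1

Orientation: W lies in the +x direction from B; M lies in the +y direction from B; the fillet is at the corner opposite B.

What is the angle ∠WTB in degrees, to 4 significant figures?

105.2°

B is at the origin; B and W share the same y with |BW| = 60.4 and W on the +x side, so W = (60.40, 0.000). BM is vertical with |BM| = 18.5 and M on the +y side, so M = (0.000, 18.50). The virtual corner opposite B is at (60.40, 18.50). Since A1 is tangent to WU there, TU ⟂ WU and tangency of A1 to FM means the radius TF is perpendicular to FM, with radius 6.4, so the center T sits 6.4 in from both sides at T = (54.00, 12.10). Then cos ∠WTB = TW·TB / (|TW||TB|), giving 105.2°.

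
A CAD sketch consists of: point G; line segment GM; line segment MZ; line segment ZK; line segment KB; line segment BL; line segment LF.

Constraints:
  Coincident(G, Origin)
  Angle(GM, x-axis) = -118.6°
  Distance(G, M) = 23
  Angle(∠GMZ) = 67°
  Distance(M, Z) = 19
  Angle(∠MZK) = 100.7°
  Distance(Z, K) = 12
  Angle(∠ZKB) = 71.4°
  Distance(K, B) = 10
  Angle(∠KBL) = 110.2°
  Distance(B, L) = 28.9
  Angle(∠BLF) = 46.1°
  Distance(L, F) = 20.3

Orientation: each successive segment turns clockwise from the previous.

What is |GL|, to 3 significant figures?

39.2

G is at the origin; GM runs at -118.6° with length 23.0, so M = (-11.0, -20.2). ∠GMZ = 67.0° gives MZ at 128° from the x-axis; with |MZ| = 19.0, Z = (-22.8, -5.30). ∠MZK = 100.7° gives ZK at 49.1° from the x-axis; with |ZK| = 12.0, K = (-15.0, 3.77). ∠ZKB = 71.4° gives KB at -59.5° from the x-axis; with |KB| = 10.0, B = (-9.88, -4.85). ∠KBL = 110.2° gives BL at -129° from the x-axis; with |BL| = 28.9, L = (-28.2, -27.2). Then |GL| = |L − G| = 39.2.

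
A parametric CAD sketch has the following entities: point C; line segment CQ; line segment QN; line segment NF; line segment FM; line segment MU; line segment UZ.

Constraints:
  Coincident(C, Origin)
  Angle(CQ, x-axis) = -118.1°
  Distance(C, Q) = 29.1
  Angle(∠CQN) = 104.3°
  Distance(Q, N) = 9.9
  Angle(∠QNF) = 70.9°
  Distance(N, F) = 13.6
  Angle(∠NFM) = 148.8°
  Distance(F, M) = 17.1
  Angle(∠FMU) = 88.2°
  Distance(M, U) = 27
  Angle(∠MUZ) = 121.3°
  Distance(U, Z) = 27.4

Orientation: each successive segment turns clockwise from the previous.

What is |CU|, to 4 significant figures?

30.90

C is at the origin; CQ runs at -118.1° with length 29.1, so Q = (-13.71, -25.67). ∠CQN = 104.3° gives QN at 166.2° from the x-axis; with |QN| = 9.9, N = (-23.32, -23.31). ∠QNF = 70.9° gives NF at 57.10° from the x-axis; with |NF| = 13.6, F = (-15.93, -11.89). ∠NFM = 148.8° gives FM at 25.90° from the x-axis; with |FM| = 17.1, M = (-0.5511, -4.420). ∠FMU = 88.2° gives MU at -65.90° from the x-axis; with |MU| = 27.0, U = (10.47, -29.07). Then |CU| = |U − C| = 30.90.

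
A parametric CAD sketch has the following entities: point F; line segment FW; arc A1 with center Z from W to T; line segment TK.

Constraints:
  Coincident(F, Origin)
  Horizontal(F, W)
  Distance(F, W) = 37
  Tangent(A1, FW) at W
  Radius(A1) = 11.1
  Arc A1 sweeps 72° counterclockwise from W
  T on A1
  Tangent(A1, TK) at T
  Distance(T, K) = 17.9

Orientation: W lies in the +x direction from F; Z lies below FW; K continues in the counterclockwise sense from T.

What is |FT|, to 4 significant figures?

27.53

F is at the origin; F and W share the same y with |FW| = 37.0 and W on the +x side, so W = (37.00, 0.000). Since A1 is tangent to FW there, ZW ⟂ FW, so Z = W + (0, -11.1) = (37.00, -11.10). On A1, W sits at bearing 90° from Z; a 72° counterclockwise sweep puts T at bearing 162°, so T = Z + 11.1·(cos 162°, sin 162°) = (26.44, -7.670). Then |FT| = |T − F| = 27.53.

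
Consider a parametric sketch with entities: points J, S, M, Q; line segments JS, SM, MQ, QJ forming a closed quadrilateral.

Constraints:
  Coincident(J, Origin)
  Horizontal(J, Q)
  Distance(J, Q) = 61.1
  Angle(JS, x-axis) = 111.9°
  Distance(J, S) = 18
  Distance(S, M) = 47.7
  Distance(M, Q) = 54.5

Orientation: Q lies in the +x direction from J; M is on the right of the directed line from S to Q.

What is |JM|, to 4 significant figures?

29.74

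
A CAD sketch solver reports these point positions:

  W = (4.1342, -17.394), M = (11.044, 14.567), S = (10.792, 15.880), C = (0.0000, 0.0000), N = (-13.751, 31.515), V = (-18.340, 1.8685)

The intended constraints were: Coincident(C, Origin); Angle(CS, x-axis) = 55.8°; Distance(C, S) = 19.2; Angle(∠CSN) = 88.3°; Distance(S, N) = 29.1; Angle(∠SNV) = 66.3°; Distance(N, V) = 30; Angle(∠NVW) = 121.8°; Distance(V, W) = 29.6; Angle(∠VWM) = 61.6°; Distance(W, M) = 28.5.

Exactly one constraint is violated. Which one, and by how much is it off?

Distance(W, M) = 28.5 — off by 4.20.

C = (0.00, 0.00) ✓; CS at 55.80° ✓; |CS| = 19.20 ✓; ∠CSN = 88.30° ✓; |SN| = 29.10 ✓; ∠SNV = 66.30° ✓; |NV| = 30.00 ✓; ∠NVW = 121.8° ✓; |VW| = 29.60 ✓; ∠VWM = 61.60° ✓; |WM| = 32.70 ✗.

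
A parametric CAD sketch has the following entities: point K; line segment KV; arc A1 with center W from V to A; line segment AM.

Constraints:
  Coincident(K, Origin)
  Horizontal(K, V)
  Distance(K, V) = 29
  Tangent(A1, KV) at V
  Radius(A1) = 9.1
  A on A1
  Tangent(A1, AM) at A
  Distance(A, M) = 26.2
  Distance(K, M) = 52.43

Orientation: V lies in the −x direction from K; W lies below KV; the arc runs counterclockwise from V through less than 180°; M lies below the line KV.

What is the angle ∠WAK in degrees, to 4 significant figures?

15.14°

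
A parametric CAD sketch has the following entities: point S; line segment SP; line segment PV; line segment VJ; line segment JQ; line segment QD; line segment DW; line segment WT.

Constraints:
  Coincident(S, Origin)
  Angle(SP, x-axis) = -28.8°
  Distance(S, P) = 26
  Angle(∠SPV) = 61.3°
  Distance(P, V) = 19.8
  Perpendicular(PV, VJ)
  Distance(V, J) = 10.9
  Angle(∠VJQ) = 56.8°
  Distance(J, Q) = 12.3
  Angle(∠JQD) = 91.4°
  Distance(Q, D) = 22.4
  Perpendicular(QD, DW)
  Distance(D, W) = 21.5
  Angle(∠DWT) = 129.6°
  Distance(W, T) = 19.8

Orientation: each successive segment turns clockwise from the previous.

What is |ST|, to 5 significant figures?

30.537

S is at the origin; SP runs at -28.8° with length 26.0, so P = (22.784, -12.526). ∠SPV = 61.3° gives PV at -147.50° from the x-axis; with |PV| = 19.8, V = (6.0848, -23.164). PV is perpendicular to VJ, so VJ runs at 122.50°; with |VJ| = 10.9, J = (0.22826, -13.971). ∠VJQ = 56.8° gives JQ at -0.70000° from the x-axis; with |JQ| = 12.3, Q = (12.527, -14.121). ∠JQD = 91.4° gives QD at -89.300° from the x-axis; with |QD| = 22.4, D = (12.801, -36.520). The perpendicularity gives DW at right angles to QD, so DW runs at -179.30°; with |DW| = 21.5, W = (-8.6974, -36.782). ∠DWT = 129.6° gives WT at 130.30° from the x-axis; with |WT| = 19.8, T = (-21.504, -21.682). Then |ST| = |T − S| = 30.537.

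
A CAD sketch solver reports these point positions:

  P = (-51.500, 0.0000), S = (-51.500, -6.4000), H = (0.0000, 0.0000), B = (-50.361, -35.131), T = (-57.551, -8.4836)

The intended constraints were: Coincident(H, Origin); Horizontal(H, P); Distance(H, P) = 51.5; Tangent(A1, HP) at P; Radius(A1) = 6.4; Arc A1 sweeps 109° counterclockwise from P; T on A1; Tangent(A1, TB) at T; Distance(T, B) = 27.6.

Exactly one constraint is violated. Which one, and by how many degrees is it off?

Tangent(A1, TB) at T — off by 3.90°.

H = (0.00, 0.00) ✓; H.y = 0.00, P.y = 0.00 ✓; |HP| = 51.50 ✓; ∠(SP, PH) = 90.00° ✓; |SP| = 6.400 ✓; bearing(S→T) − bearing(S→P) = 109.0° ✓; |ST| = 6.400 ✓; ∠(ST, TB) = 93.90° ✗; |TB| = 27.60 ✓.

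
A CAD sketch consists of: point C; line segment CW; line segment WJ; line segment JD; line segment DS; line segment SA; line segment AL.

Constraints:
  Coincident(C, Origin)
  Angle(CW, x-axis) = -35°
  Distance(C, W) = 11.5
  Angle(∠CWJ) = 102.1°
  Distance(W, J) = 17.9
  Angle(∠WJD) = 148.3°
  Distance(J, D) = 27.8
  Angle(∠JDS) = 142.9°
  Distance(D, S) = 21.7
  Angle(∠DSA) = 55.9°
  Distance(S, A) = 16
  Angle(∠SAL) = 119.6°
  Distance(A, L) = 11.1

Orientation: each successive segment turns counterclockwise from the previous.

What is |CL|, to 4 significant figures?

34.33

∠DSA = 55.9° gives SA at -124.2° from the x-axis; with |SA| = 16.0, A = (12.90, 39.32). ∠SAL = 119.6° gives AL at -63.80° from the x-axis; with |AL| = 11.1, L = (17.80, 29.36). Then |CL| = |L − C| = 34.33.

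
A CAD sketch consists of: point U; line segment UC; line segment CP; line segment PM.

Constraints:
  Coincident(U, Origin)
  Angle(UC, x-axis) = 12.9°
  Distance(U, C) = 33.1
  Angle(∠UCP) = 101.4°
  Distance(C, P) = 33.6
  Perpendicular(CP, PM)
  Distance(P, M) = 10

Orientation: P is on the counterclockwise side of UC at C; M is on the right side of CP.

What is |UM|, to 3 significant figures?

58.4

∠UCP = 101.4°, so CP runs at 12.9° + (180° − 101.4°) = 91.5° from the x-axis; with |CP| = 33.6, P = C + 33.6·(cos 91.5°, sin 91.5°) = (31.4, 41.0). CP ⟂ PM; with |PM| = 10.0 on the right of CP, M = P + 10.0·(1.00, 0.0262) = (41.4, 41.2). Then |UM| = |M − U| = 58.4.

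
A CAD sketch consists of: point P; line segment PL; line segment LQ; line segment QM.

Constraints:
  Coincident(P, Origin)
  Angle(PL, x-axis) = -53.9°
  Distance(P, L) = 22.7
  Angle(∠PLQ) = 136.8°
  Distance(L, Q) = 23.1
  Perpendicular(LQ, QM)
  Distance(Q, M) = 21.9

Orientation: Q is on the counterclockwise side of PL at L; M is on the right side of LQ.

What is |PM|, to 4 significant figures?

54.53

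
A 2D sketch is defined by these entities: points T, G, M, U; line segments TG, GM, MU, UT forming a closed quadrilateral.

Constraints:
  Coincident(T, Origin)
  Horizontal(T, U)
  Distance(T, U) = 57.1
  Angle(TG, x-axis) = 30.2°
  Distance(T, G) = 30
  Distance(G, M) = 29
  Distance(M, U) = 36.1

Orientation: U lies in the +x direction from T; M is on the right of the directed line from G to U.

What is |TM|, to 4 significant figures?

27.48

Checks: |GM| = 29.00 ✓; |MU| = 36.10 ✓.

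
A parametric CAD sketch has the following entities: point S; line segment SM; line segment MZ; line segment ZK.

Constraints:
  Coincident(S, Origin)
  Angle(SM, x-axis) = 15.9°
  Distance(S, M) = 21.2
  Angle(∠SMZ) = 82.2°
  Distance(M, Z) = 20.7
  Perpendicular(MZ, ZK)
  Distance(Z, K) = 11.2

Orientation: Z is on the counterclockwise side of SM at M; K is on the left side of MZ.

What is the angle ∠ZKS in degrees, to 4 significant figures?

118.8°

S is at the origin; SM runs at 15.9° with length 21.2, so M = 21.2·(cos 15.9°, sin 15.9°) = (20.39, 5.808). ∠SMZ = 82.2°, so MZ runs at 15.9° + (180° − 82.2°) = 113.7° from the x-axis; with |MZ| = 20.7, Z = M + 20.7·(cos 113.7°, sin 113.7°) = (12.07, 24.76). MZ ⟂ ZK; with |ZK| = 11.2 on the left of MZ, K = Z + 11.2·(-0.9157, -0.4019) = (1.813, 20.26). Then cos ∠ZKS = KZ·KS / (|KZ||KS|), giving 118.8°.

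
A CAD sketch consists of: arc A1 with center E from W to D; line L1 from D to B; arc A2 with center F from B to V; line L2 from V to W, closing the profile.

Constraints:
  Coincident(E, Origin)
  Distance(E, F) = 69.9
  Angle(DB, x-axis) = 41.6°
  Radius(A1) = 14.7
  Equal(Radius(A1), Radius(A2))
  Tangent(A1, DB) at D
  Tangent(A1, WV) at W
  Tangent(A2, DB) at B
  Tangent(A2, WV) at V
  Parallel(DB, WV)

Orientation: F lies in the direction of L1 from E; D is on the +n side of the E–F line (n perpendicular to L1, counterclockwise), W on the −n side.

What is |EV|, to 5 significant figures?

71.429

Tangency of A1 to both parallel lines with radius 14.7 puts D and W at E ± 14.7·n: D = (-9.7597, 10.993), W = (9.7597, -10.993). Equal radii place B and V the same way about F: B = F + 14.7·n = (42.511, 57.401), V = F − 14.7·n = (62.031, 35.416). Then |EV| = |V − E| = 71.429.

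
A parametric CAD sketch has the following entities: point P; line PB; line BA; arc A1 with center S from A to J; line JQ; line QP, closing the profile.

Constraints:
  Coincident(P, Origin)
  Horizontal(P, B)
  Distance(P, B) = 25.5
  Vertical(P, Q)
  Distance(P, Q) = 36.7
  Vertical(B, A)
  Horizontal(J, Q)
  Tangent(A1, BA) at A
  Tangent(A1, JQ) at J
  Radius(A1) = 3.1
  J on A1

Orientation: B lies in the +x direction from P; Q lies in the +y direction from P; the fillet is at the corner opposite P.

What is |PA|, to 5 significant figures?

42.181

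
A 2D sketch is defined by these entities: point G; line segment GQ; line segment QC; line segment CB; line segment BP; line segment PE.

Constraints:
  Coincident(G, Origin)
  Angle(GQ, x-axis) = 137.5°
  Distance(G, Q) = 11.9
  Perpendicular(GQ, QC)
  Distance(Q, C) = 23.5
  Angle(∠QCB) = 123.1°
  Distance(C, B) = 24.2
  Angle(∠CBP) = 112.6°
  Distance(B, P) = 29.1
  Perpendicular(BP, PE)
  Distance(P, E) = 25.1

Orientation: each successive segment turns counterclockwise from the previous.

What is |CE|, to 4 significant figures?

38.50

G is at the origin; GQ runs at 137.5° with length 11.9, so Q = (-8.774, 8.040). GQ is perpendicular to QC, so QC runs at -132.5°; with |QC| = 23.5, C = (-24.65, -9.286). ∠QCB = 123.1° gives CB at -75.60° from the x-axis; with |CB| = 24.2, B = (-18.63, -32.73). ∠CBP = 112.6° gives BP at -8.200° from the x-axis; with |BP| = 29.1, P = (10.17, -36.88). The perpendicularity gives PE at right angles to BP, so PE runs at 81.80°; with |PE| = 25.1, E = (13.75, -12.03). Then |CE| = |E − C| = 38.50.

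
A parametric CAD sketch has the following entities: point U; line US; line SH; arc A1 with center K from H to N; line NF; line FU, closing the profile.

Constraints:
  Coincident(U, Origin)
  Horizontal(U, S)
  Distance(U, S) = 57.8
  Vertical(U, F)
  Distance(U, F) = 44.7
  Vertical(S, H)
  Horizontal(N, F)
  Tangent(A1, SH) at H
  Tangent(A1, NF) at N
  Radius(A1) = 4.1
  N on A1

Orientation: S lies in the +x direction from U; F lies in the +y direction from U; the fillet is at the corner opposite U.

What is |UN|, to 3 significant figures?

69.9

The virtual corner opposite U is at (57.8, 44.7). A1 meets SH tangentially, so KH is at right angles to SH and since A1 is tangent to NF there, KN ⟂ NF, with radius 4.1, so the center K sits 4.1 in from both sides at K = (53.7, 40.6). That places the tangent points at H = (57.8, 40.6) on SH and N = (53.7, 44.7) on NF. Then |UN| = |N − U| = 69.9.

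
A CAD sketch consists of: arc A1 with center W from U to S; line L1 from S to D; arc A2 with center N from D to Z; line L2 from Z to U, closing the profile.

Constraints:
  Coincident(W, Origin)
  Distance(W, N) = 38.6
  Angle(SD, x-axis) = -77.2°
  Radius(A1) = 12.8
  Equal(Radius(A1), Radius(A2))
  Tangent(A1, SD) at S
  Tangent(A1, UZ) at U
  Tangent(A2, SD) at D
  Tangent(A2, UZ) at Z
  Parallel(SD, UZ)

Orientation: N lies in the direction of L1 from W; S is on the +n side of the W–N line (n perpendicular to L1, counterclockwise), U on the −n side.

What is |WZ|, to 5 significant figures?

40.667

Tangency of A1 to both parallel lines with radius 12.8 puts S and U at W ± 12.8·n: S = (12.482, 2.8358), U = (-12.482, -2.8358). Equal radii place D and Z the same way about N: D = N + 12.8·n = (21.034, -34.805), Z = N − 12.8·n = (-3.9301, -40.477). Then |WZ| = |Z − W| = 40.667.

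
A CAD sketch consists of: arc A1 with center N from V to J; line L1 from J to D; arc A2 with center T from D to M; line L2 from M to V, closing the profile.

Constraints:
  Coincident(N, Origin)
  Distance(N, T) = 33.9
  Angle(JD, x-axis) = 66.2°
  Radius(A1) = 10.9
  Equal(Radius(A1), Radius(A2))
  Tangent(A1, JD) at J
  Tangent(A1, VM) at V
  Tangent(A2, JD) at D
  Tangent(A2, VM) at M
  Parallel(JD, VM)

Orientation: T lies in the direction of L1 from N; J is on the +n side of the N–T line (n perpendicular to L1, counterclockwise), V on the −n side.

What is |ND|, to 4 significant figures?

35.61

Tangency of A1 to both parallel lines with radius 10.9 puts J and V at N ± 10.9·n: J = (-9.973, 4.399), V = (9.973, -4.399). Equal radii place D and M the same way about T: D = T + 10.9·n = (3.707, 35.42), M = T − 10.9·n = (23.65, 26.62). Then |ND| = |D − N| = 35.61.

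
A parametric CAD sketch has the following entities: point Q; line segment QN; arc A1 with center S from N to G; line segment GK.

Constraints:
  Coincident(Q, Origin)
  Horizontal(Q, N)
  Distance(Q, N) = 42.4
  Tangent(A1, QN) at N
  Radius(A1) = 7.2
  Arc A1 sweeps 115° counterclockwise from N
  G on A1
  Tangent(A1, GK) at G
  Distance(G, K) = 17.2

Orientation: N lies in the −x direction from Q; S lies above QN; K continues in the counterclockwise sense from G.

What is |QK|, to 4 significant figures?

50.29

Q is at the origin; QN is horizontal with |QN| = 42.4 and N on the −x side, so N = (-42.40, 0.000). A1 meets QN tangentially, so SN is at right angles to QN, so S = N + (0, 7.2) = (-42.40, 7.200). On A1, N sits at bearing -90° from S; a 115° counterclockwise sweep puts G at bearing 25°, so G = S + 7.2·(cos 25°, sin 25°) = (-35.87, 10.24). Tangency of A1 to GK means the radius SG is perpendicular to GK, so GK runs along (−sin 25°, cos 25°); with |GK| = 17.2, K = (-43.14, 25.83). Then |QK| = |K − Q| = 50.29.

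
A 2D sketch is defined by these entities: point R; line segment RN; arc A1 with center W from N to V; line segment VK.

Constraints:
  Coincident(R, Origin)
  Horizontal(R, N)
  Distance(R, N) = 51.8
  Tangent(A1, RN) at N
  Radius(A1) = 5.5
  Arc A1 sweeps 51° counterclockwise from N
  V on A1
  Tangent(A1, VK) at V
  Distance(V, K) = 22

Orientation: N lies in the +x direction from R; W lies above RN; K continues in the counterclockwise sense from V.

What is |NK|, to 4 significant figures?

26.35

R is at the origin; RN is horizontal with |RN| = 51.8 and N on the +x side, so N = (51.80, 0.000). Since A1 is tangent to RN there, WN ⟂ RN, so W = N + (0, 5.5) = (51.80, 5.500). On A1, N sits at bearing -90° from W; a 51° counterclockwise sweep puts V at bearing -39°, so V = W + 5.5·(cos -39°, sin -39°) = (56.07, 2.039). A1 meets VK tangentially, so WV is at right angles to VK, so VK runs along (−sin -39°, cos -39°); with |VK| = 22.0, K = (69.92, 19.14). Then |NK| = |K − N| = 26.35.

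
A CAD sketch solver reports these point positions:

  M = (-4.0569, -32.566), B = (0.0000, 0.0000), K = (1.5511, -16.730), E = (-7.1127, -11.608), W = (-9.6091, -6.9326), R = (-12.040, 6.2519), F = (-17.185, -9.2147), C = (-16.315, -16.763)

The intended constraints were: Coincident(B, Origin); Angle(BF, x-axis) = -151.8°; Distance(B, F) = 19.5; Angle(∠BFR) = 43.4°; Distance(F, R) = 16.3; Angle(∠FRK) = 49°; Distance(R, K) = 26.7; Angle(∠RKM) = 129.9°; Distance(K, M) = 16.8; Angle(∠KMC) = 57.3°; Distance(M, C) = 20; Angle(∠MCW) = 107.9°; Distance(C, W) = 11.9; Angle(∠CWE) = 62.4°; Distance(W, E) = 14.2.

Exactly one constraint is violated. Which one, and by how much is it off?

Distance(W, E) = 14.2 — off by 8.90.

B = (0.00, 0.00) ✓; BF at -151.8° ✓; |BF| = 19.50 ✓; ∠BFR = 43.40° ✓; |FR| = 16.30 ✓; ∠FRK = 49.00° ✓; |RK| = 26.70 ✓; ∠RKM = 129.9° ✓; |KM| = 16.80 ✓; ∠KMC = 57.30° ✓; |MC| = 20.00 ✓; ∠MCW = 107.9° ✓; |CW| = 11.90 ✓; ∠CWE = 62.40° ✓; |WE| = 5.300 ✗.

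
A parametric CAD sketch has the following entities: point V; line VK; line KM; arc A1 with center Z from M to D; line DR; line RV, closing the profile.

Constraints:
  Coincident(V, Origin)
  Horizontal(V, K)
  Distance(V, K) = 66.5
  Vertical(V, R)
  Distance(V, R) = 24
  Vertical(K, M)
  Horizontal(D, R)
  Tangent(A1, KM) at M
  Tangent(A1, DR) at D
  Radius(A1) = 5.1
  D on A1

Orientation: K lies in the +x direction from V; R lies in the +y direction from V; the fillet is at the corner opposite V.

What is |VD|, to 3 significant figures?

65.9

The virtual corner opposite V is at (66.5, 24.0). Tangency of A1 to KM means the radius ZM is perpendicular to KM and since A1 is tangent to DR there, ZD ⟂ DR, with radius 5.1, so the center Z sits 5.1 in from both sides at Z = (61.4, 18.9). That places the tangent points at M = (66.5, 18.9) on KM and D = (61.4, 24.0) on DR. Then |VD| = |D − V| = 65.9.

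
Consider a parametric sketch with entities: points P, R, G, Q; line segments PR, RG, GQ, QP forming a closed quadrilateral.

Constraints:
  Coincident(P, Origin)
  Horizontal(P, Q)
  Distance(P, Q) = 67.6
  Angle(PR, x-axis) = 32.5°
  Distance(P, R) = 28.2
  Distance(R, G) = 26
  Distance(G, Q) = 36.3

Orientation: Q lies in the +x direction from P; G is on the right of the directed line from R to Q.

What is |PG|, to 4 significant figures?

33.83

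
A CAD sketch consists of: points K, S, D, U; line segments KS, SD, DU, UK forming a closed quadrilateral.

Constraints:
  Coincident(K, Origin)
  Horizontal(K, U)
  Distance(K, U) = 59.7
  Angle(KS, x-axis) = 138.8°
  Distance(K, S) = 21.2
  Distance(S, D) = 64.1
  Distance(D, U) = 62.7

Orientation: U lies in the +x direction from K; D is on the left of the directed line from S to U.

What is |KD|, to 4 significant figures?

64.86

Checks: |KU| = 59.70 ✓; |KS| = 21.20 ✓; |SD| = 64.10 ✓; |DU| = 62.70 ✓.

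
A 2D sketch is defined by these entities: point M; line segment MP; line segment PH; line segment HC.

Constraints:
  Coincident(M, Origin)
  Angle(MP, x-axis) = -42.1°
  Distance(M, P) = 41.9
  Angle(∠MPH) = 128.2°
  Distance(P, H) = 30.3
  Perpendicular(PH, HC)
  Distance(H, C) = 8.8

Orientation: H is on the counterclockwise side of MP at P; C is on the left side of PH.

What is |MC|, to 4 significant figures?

61.17

∠MPH = 128.2°, so PH runs at -42.1° + (180° − 128.2°) = 9.700° from the x-axis; with |PH| = 30.3, H = P + 30.3·(cos 9.700°, sin 9.700°) = (60.96, -22.99). PH is perpendicular to HC; with |HC| = 8.8 on the left of PH, C = H + 8.8·(-0.1685, 0.9857) = (59.47, -14.31). Then |MC| = |C − M| = 61.17.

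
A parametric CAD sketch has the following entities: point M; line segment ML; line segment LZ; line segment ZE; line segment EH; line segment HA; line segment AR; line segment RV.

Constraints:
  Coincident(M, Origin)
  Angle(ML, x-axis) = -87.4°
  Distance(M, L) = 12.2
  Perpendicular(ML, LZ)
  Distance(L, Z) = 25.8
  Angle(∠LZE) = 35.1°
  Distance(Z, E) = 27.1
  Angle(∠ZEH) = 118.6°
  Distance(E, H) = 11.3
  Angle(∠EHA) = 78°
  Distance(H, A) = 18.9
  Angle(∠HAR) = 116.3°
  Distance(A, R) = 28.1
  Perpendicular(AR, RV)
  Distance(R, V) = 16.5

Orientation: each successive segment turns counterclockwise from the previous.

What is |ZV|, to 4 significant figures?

18.06

M is at the origin; ML runs at -87.4° with length 12.2, so L = (0.5534, -12.19). The perpendicularity gives LZ at right angles to ML, so LZ runs at 2.600°; with |LZ| = 25.8, Z = (26.33, -11.02). ∠LZE = 35.1° gives ZE at 147.5° from the x-axis; with |ZE| = 27.1, E = (3.471, 3.544). ∠ZEH = 118.6° gives EH at -151.1° from the x-axis; with |EH| = 11.3, H = (-6.422, -1.917). ∠EHA = 78.0° gives HA at -49.10° from the x-axis; with |HA| = 18.9, A = (5.953, -16.20). ∠HAR = 116.3° gives AR at 14.60° from the x-axis; with |AR| = 28.1, R = (33.15, -9.120). The perpendicularity gives RV at right angles to AR, so RV runs at 104.6°; with |RV| = 16.5, V = (28.99, 6.847). Then |ZV| = |V − Z| = 18.06.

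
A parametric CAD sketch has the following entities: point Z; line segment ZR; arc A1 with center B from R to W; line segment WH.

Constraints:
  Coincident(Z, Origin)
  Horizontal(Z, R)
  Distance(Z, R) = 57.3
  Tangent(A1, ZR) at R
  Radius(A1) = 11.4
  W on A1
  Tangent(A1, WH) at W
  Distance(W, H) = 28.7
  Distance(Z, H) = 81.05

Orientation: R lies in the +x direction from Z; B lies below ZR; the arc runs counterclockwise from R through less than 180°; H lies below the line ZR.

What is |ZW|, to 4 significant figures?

53.50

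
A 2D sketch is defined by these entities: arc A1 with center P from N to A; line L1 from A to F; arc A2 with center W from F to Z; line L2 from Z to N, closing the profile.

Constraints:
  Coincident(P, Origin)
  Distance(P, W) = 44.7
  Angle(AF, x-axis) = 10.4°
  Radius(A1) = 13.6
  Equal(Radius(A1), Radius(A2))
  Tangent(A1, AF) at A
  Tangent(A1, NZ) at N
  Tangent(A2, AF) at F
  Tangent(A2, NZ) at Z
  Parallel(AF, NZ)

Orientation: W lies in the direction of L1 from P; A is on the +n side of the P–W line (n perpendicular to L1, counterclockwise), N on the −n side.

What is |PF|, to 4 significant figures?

46.72

The slot axis is L1's direction at 10.4°, so u = (cos 10.4°, sin 10.4°) = (0.9836, 0.1805) and n = (−sin 10.4°, cos 10.4°) = (-0.1805, 0.9836). P is at the origin and W lies 44.7 along u from P, so W = 44.7·u = (43.97, 8.069). Tangency of A1 to both parallel lines with radius 13.6 puts A and N at P ± 13.6·n: A = (-2.455, 13.38), N = (2.455, -13.38). Equal radii place F and Z the same way about W: F = W + 13.6·n = (41.51, 21.45), Z = W − 13.6·n = (46.42, -5.307). Then |PF| = |F − P| = 46.72.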